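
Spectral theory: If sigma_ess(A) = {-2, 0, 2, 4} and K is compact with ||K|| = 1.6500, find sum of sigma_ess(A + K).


By Weyl's theorem, the essential spectrum is invariant under compact perturbations.
sigma_ess(A + K) = sigma_ess(A) = {-2, 0, 2, 4}
Sum = -2 + 0 + 2 + 4 = 4

4


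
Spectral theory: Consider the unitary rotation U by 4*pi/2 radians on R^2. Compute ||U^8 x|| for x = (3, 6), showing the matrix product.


U is a rotation by theta = 4*pi/2
U^8 = rotation by 8*theta = 32*pi/2 = 0*pi/2 (mod 2*pi)
cos(0*pi/2) = 1.0000, sin(0*pi/2) = 0.0000
U^8 x = (1.0000 * 3 - 0.0000 * 6, 0.0000 * 3 + 1.0000 * 6)
= (3.0000, 6.0000)
||U^8 x|| = sqrt(3.0000^2 + 6.0000^2) = sqrt(45.0000) = 6.7082

6.7082


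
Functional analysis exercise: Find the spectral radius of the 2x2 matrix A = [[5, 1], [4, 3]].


For a 2x2 matrix, eigenvalues satisfy lambda^2 - (trace)*lambda + det = 0
trace = 5 + 3 = 8
det = 5*3 - 1*4 = 11
discriminant = 8^2 - 4*(11) = 20
spectral radius = max |eigenvalue| = 6.2361

6.2361


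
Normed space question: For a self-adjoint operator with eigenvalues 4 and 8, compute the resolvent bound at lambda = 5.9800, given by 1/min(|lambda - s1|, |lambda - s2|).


dist(5.9800, {4, 8}) = min(|5.9800 - 4|, |5.9800 - 8|)
= min(1.9800, 2.0200) = 1.9800
Resolvent bound = 1/1.9800 = 0.5051

0.5051


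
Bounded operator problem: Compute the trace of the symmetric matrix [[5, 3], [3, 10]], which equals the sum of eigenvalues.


For a self-adjoint (symmetric) matrix, the eigenvalues are real.
The sum of eigenvalues equals the trace of the matrix.
trace = 5 + 10 = 15

15


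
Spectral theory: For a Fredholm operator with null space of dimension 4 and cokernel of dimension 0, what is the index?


The Fredholm index is defined as ind(T) = dim(ker T) - dim(coker T)
= 4 - 0
= 4

4


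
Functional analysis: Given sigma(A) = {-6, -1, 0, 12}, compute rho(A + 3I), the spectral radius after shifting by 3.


Spectrum of A + 3I = {-3, 2, 3, 15}
Spectral radius = max |lambda| over the shifted spectrum
= max(3, 2, 3, 15) = 15

15


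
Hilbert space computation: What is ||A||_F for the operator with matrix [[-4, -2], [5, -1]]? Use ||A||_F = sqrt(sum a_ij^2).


||A||_F^2 = sum a_ij^2
= (-4)^2 + (-2)^2 + 5^2 + (-1)^2
= 16 + 4 + 25 + 1 = 46
||A||_F = sqrt(46) = 6.7823

6.7823


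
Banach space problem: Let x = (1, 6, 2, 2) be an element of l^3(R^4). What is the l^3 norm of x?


The l^3 norm = (sum |x_i|^3)^(1/3)
Sum of 3th powers = 1 + 216 + 8 + 8 = 233
||x||_3 = (233)^(1/3) = 6.1534

6.1534


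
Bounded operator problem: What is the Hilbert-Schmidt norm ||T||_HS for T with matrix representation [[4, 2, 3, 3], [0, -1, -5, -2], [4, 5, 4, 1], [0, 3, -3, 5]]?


The Hilbert-Schmidt norm is sqrt(sum of squares of all entries).
Sum of squares = 4^2 + 2^2 + 3^2 + 3^2 + 0^2 + (-1)^2 + (-5)^2 + (-2)^2 + 4^2 + 5^2 + 4^2 + 1^2 + 0^2 + 3^2 + (-3)^2 + 5^2
= 16 + 4 + 9 + 9 + 0 + 1 + 25 + 4 + 16 + 25 + 16 + 1 + 0 + 9 + 9 + 25 = 169
||T||_HS = sqrt(169) = 13.0000

13.0000


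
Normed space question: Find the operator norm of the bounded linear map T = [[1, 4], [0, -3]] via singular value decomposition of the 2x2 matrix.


A^T A = [[1, 4], [4, 25]]
trace(A^T A) = 26, det(A^T A) = 9
discriminant = 26^2 - 4*9 = 640
Largest eigenvalue of A^T A = (trace + sqrt(disc))/2 = 25.6491
||T|| = sqrt(25.6491) = 5.0645

5.0645


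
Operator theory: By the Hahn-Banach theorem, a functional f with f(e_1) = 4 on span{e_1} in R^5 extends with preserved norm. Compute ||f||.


The norm of f is given by ||f|| = sup_{||x||=1} |f(x)|.
On span{e_1}, ||e_1|| = 1, so ||f|| = |f(e_1)| / ||e_1||
= |4| / 1 = 4.0000

4.0000


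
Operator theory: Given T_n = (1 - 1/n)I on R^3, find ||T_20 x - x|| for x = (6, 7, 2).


T_20 x - x = (1 - 1/20)x - x = -x/20
||x|| = sqrt(89) = 9.4340
||T_20 x - x|| = ||x||/20 = 9.4340/20 = 0.4717

0.4717


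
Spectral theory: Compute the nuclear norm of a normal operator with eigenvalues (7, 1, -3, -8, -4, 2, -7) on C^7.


For a normal operator, singular values equal |eigenvalues|.
Trace norm = sum |lambda_i| = 7 + 1 + 3 + 8 + 4 + 2 + 7
= 32

32


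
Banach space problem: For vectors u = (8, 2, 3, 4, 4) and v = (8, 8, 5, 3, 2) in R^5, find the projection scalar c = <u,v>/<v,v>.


Computing <u,v> = 8*8 + 2*8 + 3*5 + 4*3 + 4*2 = 115
Computing <v,v> = 8^2 + 8^2 + 5^2 + 3^2 + 2^2 = 166
Projection coefficient = 115/166 = 0.6928

0.6928


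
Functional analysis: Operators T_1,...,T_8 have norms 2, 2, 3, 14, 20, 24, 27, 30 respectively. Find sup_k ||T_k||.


By the Uniform Boundedness Principle, the supremum of norms is finite.
sup_k ||T_k|| = max(2, 2, 3, 14, 20, 24, 27, 30) = 30

30


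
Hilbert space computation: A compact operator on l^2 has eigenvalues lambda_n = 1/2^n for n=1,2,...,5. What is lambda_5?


The eigenvalue formula gives lambda_5 = 1/2^5
= 1/32
= 0.0312

0.0312


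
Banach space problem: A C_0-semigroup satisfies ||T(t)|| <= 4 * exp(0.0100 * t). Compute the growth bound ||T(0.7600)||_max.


||T(0.7600)|| <= 4 * exp(0.0100 * 0.7600)
= 4 * exp(0.0076)
= 4 * 1.0076
= 4.0305

4.0305


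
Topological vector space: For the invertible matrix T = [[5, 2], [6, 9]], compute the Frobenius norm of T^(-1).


det(T) = 5*9 - 2*6 = 33
T^(-1) = (1/33) * [[9, -2], [-6, 5]] = [[0.2727, -0.0606], [-0.1818, 0.1515]]
||T^(-1)||_F^2 = 0.2727^2 + (-0.0606)^2 + (-0.1818)^2 + 0.1515^2 = 0.1341
||T^(-1)||_F = sqrt(0.1341) = 0.3662

0.3662


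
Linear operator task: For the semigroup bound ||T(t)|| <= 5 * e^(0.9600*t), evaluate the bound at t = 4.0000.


||T(4.0000)|| <= 5 * exp(0.9600 * 4.0000)
= 5 * exp(3.8400)
= 5 * 46.5255
= 232.6274

232.6274


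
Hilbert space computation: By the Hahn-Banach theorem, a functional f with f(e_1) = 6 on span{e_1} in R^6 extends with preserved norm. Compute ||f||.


The norm of f is given by ||f|| = sup_{||x||=1} |f(x)|.
On span{e_1}, ||e_1|| = 1, so ||f|| = |f(e_1)| / ||e_1||
= |6| / 1 = 6.0000

6.0000


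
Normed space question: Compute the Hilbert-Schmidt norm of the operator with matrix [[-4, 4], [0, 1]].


The Hilbert-Schmidt norm is sqrt(sum of squares of all entries).
Sum of squares = (-4)^2 + 4^2 + 0^2 + 1^2
= 16 + 16 + 0 + 1 = 33
||T||_HS = sqrt(33) = 5.7446

5.7446


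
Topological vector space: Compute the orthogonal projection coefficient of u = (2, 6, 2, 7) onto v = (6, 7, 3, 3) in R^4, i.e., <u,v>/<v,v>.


Computing <u,v> = 2*6 + 6*7 + 2*3 + 7*3 = 81
Computing <v,v> = 6^2 + 7^2 + 3^2 + 3^2 = 103
Projection coefficient = 81/103 = 0.7864

0.7864


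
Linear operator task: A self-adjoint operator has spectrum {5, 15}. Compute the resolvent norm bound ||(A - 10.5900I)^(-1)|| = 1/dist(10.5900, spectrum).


dist(10.5900, {5, 15}) = min(|10.5900 - 5|, |10.5900 - 15|)
= min(5.5900, 4.4100) = 4.4100
Resolvent bound = 1/4.4100 = 0.2268

0.2268


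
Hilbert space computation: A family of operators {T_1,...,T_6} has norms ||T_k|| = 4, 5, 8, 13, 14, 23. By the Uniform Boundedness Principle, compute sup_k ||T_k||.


By the Uniform Boundedness Principle, the supremum of norms is finite.
sup_k ||T_k|| = max(4, 5, 8, 13, 14, 23) = 23

23


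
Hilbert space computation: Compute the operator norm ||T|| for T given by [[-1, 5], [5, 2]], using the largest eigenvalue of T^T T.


A^T A = [[26, 5], [5, 29]]
trace(A^T A) = 55, det(A^T A) = 729
discriminant = 55^2 - 4*729 = 109
Largest eigenvalue of A^T A = (trace + sqrt(disc))/2 = 32.7202
||T|| = sqrt(32.7202) = 5.7202

5.7202


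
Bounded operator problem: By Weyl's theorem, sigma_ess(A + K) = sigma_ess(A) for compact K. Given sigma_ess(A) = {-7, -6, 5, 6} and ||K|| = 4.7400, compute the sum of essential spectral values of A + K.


By Weyl's theorem, the essential spectrum is invariant under compact perturbations.
sigma_ess(A + K) = sigma_ess(A) = {-7, -6, 5, 6}
Sum = -7 + -6 + 5 + 6 = -2

-2


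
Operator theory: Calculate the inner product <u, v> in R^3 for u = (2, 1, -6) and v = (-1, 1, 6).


Computing the standard inner product <u, v> = sum u_i * v_i
= 2*-1 + 1*1 + -6*6
= -2 + 1 + -36
= -37

-37


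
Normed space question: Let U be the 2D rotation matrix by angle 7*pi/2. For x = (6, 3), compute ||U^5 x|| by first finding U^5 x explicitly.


U is a rotation by theta = 7*pi/2
U^5 = rotation by 5*theta = 35*pi/2 = 3*pi/2 (mod 2*pi)
cos(3*pi/2) = 0.0000, sin(3*pi/2) = -1.0000
U^5 x = (0.0000 * 6 - -1.0000 * 3, -1.0000 * 6 + 0.0000 * 3)
= (3.0000, -6.0000)
||U^5 x|| = sqrt(3.0000^2 + (-6.0000)^2) = sqrt(45.0000) = 6.7082

6.7082


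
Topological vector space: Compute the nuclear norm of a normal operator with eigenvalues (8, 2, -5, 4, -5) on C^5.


For a normal operator, singular values equal |eigenvalues|.
Trace norm = sum |lambda_i| = 8 + 2 + 5 + 4 + 5
= 24

24


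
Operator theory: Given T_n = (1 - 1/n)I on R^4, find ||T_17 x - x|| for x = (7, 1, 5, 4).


T_17 x - x = (1 - 1/17)x - x = -x/17
||x|| = sqrt(91) = 9.5394
||T_17 x - x|| = ||x||/17 = 9.5394/17 = 0.5611

0.5611


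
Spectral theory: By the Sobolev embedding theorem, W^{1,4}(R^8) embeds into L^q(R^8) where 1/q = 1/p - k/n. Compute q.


Using the Sobolev embedding formula: 1/q = 1/p - k/n
1/q = 1/4 - 1/8 = 1/8
q = 1/(1/8) = 8

8.0000


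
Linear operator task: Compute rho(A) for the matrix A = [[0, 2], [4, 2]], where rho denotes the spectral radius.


For a 2x2 matrix, eigenvalues satisfy lambda^2 - (trace)*lambda + det = 0
trace = 0 + 2 = 2
det = 0*2 - 2*4 = -8
discriminant = 2^2 - 4*(-8) = 36
spectral radius = max |eigenvalue| = 4.0000

4.0000


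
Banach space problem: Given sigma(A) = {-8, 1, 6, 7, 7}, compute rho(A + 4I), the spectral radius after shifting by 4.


Spectrum of A + 4I = {-4, 5, 10, 11, 11}
Spectral radius = max |lambda| over the shifted spectrum
= max(4, 5, 10, 11, 11) = 11

11


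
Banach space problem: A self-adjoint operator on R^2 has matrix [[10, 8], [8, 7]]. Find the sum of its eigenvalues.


For a self-adjoint (symmetric) matrix, the eigenvalues are real.
The sum of eigenvalues equals the trace of the matrix.
trace = 10 + 7 = 17

17


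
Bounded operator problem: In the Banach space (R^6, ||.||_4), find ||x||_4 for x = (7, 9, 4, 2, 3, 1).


The l^4 norm = (sum |x_i|^4)^(1/4)
Sum of 4th powers = 2401 + 6561 + 256 + 16 + 81 + 1 = 9316
||x||_4 = (9316)^(1/4) = 9.8244

9.8244


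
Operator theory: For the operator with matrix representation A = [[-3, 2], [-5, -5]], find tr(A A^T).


trace(A * A^T) = sum of squares of all entries
= (-3)^2 + 2^2 + (-5)^2 + (-5)^2
= 9 + 4 + 25 + 25
= 63

63


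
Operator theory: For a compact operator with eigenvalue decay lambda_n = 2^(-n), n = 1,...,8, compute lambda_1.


The eigenvalue formula gives lambda_1 = 1/2^1
= 1/2
= 0.5000

0.5000


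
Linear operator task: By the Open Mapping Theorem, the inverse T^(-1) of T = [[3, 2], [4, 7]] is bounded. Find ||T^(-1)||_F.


det(T) = 3*7 - 2*4 = 13
T^(-1) = (1/13) * [[7, -2], [-4, 3]] = [[0.5385, -0.1538], [-0.3077, 0.2308]]
||T^(-1)||_F^2 = 0.5385^2 + (-0.1538)^2 + (-0.3077)^2 + 0.2308^2 = 0.4615
||T^(-1)||_F = sqrt(0.4615) = 0.6794

0.6794


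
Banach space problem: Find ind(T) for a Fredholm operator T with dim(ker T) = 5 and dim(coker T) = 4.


The Fredholm index is defined as ind(T) = dim(ker T) - dim(coker T)
= 5 - 4
= 1

1


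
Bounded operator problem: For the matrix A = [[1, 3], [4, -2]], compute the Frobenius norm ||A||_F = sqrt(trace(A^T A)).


||A||_F^2 = sum a_ij^2
= 1^2 + 3^2 + 4^2 + (-2)^2
= 1 + 9 + 16 + 4 = 30
||A||_F = sqrt(30) = 5.4772

5.4772


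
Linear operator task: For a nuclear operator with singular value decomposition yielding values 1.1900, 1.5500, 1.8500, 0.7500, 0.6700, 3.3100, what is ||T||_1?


The nuclear norm is the sum of all singular values.
||T||_1 = 1.1900 + 1.5500 + 1.8500 + 0.7500 + 0.6700 + 3.3100
= 9.3200

9.3200


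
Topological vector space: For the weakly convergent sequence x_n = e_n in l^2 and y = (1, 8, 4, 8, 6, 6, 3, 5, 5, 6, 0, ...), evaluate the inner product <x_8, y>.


x_8 = e_8 is the standard basis vector with 1 in position 8.
<x_8, y> = y_8 = 5
As n -> infinity, <x_n, y> -> 0, confirming weak convergence of (x_n) to 0.

5


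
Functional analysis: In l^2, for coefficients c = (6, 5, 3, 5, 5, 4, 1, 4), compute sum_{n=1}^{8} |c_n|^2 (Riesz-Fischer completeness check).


sum |c_n|^2 = 6^2 + 5^2 + 3^2 + 5^2 + 5^2 + 4^2 + 1^2 + 4^2
= 36 + 25 + 9 + 25 + 25 + 16 + 1 + 16
= 153

153


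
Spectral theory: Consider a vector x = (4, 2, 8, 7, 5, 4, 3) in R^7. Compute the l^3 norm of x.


The l^3 norm = (sum |x_i|^3)^(1/3)
Sum of 3th powers = 64 + 8 + 512 + 343 + 125 + 64 + 27 = 1143
||x||_3 = (1143)^(1/3) = 10.4556

10.4556


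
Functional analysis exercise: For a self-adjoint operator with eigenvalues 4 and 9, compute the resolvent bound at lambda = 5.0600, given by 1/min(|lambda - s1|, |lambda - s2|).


dist(5.0600, {4, 9}) = min(|5.0600 - 4|, |5.0600 - 9|)
= min(1.0600, 3.9400) = 1.0600
Resolvent bound = 1/1.0600 = 0.9434

0.9434


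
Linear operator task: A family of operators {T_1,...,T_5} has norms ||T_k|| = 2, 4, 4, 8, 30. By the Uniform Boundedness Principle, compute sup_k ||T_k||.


By the Uniform Boundedness Principle, the supremum of norms is finite.
sup_k ||T_k|| = max(2, 4, 4, 8, 30) = 30

30


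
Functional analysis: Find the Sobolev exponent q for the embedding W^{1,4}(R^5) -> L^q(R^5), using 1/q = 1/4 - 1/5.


Using the Sobolev embedding formula: 1/q = 1/p - k/n
1/q = 1/4 - 1/5 = 1/20
q = 1/(1/20) = 20

20.0000


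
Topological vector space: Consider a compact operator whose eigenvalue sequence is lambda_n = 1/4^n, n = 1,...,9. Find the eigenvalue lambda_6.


The eigenvalue formula gives lambda_6 = 1/4^6
= 1/4096
= 2.4414e-04

2.4414e-04


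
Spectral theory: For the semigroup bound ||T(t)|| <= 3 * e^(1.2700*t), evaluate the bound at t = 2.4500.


||T(2.4500)|| <= 3 * exp(1.2700 * 2.4500)
= 3 * exp(3.1115)
= 3 * 22.4547
= 67.3641

67.3641


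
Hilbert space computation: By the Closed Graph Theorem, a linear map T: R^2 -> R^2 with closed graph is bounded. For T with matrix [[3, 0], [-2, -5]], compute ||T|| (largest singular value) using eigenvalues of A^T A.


A^T A = [[13, 10], [10, 25]]
trace(A^T A) = 38, det(A^T A) = 225
discriminant = 38^2 - 4*225 = 544
Largest eigenvalue of A^T A = (trace + sqrt(disc))/2 = 30.6619
||T|| = sqrt(30.6619) = 5.5373

5.5373


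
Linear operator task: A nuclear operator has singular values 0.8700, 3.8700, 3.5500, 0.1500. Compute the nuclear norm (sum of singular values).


The nuclear norm is the sum of all singular values.
||T||_1 = 0.8700 + 3.8700 + 3.5500 + 0.1500
= 8.4400

8.4400


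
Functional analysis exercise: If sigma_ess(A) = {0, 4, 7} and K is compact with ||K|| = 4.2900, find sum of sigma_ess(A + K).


By Weyl's theorem, the essential spectrum is invariant under compact perturbations.
sigma_ess(A + K) = sigma_ess(A) = {0, 4, 7}
Sum = 0 + 4 + 7 = 11

11


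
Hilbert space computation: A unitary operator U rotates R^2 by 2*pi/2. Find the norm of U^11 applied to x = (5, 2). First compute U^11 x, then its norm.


U is a rotation by theta = 2*pi/2
U^11 = rotation by 11*theta = 22*pi/2 = 2*pi/2 (mod 2*pi)
cos(2*pi/2) = -1.0000, sin(2*pi/2) = 0.0000
U^11 x = (-1.0000 * 5 - 0.0000 * 2, 0.0000 * 5 + -1.0000 * 2)
= (-5.0000, -2.0000)
||U^11 x|| = sqrt((-5.0000)^2 + (-2.0000)^2) = sqrt(29.0000) = 5.3852

5.3852


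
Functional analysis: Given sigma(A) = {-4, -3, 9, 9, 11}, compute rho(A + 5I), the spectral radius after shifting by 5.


Spectrum of A + 5I = {1, 2, 14, 14, 16}
Spectral radius = max |lambda| over the shifted spectrum
= max(1, 2, 14, 14, 16) = 16

16


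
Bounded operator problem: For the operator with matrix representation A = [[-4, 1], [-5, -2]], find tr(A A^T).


trace(A * A^T) = sum of squares of all entries
= (-4)^2 + 1^2 + (-5)^2 + (-2)^2
= 16 + 1 + 25 + 4
= 46

46


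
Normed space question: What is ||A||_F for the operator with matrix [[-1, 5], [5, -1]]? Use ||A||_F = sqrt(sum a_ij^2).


||A||_F^2 = sum a_ij^2
= (-1)^2 + 5^2 + 5^2 + (-1)^2
= 1 + 25 + 25 + 1 = 52
||A||_F = sqrt(52) = 7.2111

7.2111


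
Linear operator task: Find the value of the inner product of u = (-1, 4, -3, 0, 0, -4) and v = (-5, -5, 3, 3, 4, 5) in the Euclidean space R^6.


Computing the standard inner product <u, v> = sum u_i * v_i
= -1*-5 + 4*-5 + -3*3 + 0*3 + 0*4 + -4*5
= 5 + -20 + -9 + 0 + 0 + -20
= -44

-44


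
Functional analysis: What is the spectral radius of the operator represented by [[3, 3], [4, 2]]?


For a 2x2 matrix, eigenvalues satisfy lambda^2 - (trace)*lambda + det = 0
trace = 3 + 2 = 5
det = 3*2 - 3*4 = -6
discriminant = 5^2 - 4*(-6) = 49
spectral radius = max |eigenvalue| = 6.0000

6.0000


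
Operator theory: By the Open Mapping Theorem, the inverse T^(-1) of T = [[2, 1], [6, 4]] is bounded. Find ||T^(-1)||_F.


det(T) = 2*4 - 1*6 = 2
T^(-1) = (1/2) * [[4, -1], [-6, 2]] = [[2.0000, -0.5000], [-3.0000, 1.0000]]
||T^(-1)||_F^2 = 2.0000^2 + (-0.5000)^2 + (-3.0000)^2 + 1.0000^2 = 14.2500
||T^(-1)||_F = sqrt(14.2500) = 3.7749

3.7749


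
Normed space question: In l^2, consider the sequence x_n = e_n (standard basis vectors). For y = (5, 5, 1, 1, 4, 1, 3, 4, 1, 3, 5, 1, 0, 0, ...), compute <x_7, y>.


x_7 = e_7 is the standard basis vector with 1 in position 7.
<x_7, y> = y_7 = 3
As n -> infinity, <x_n, y> -> 0, confirming weak convergence of (x_n) to 0.

3


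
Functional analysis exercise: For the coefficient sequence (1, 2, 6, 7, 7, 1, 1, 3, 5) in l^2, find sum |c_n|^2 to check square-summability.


sum |c_n|^2 = 1^2 + 2^2 + 6^2 + 7^2 + 7^2 + 1^2 + 1^2 + 3^2 + 5^2
= 1 + 4 + 36 + 49 + 49 + 1 + 1 + 9 + 25
= 175

175


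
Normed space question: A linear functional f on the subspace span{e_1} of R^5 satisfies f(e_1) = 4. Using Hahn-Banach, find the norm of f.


The norm of f is given by ||f|| = sup_{||x||=1} |f(x)|.
On span{e_1}, ||e_1|| = 1, so ||f|| = |f(e_1)| / ||e_1||
= |4| / 1 = 4.0000

4.0000


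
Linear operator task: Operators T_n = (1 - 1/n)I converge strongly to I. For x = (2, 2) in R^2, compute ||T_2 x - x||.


T_2 x - x = (1 - 1/2)x - x = -x/2
||x|| = sqrt(8) = 2.8284
||T_2 x - x|| = ||x||/2 = 2.8284/2 = 1.4142

1.4142


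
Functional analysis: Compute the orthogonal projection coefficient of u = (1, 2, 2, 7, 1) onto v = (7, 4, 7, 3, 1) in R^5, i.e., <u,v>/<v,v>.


Computing <u,v> = 1*7 + 2*4 + 2*7 + 7*3 + 1*1 = 51
Computing <v,v> = 7^2 + 4^2 + 7^2 + 3^2 + 1^2 = 124
Projection coefficient = 51/124 = 0.4113

0.4113


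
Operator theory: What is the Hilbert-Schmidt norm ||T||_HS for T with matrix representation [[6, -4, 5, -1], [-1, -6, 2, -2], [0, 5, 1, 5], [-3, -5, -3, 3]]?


The Hilbert-Schmidt norm is sqrt(sum of squares of all entries).
Sum of squares = 6^2 + (-4)^2 + 5^2 + (-1)^2 + (-1)^2 + (-6)^2 + 2^2 + (-2)^2 + 0^2 + 5^2 + 1^2 + 5^2 + (-3)^2 + (-5)^2 + (-3)^2 + 3^2
= 36 + 16 + 25 + 1 + 1 + 36 + 4 + 4 + 0 + 25 + 1 + 25 + 9 + 25 + 9 + 9 = 226
||T||_HS = sqrt(226) = 15.0333

15.0333


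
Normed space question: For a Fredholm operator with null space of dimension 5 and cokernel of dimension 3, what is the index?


The Fredholm index is defined as ind(T) = dim(ker T) - dim(coker T)
= 5 - 3
= 2

2


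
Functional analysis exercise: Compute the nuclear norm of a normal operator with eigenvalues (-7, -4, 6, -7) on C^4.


For a normal operator, singular values equal |eigenvalues|.
Trace norm = sum |lambda_i| = 7 + 4 + 6 + 7
= 24

24


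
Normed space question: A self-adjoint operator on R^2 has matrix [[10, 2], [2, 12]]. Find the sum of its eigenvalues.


For a self-adjoint (symmetric) matrix, the eigenvalues are real.
The sum of eigenvalues equals the trace of the matrix.
trace = 10 + 12 = 22

22


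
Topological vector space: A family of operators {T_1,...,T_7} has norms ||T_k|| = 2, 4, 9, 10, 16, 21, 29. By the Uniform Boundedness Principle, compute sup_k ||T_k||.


By the Uniform Boundedness Principle, the supremum of norms is finite.
sup_k ||T_k|| = max(2, 4, 9, 10, 16, 21, 29) = 29

29


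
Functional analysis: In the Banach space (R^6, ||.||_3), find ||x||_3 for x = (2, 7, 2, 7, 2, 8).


The l^3 norm = (sum |x_i|^3)^(1/3)
Sum of 3th powers = 8 + 343 + 8 + 343 + 8 + 512 = 1222
||x||_3 = (1222)^(1/3) = 10.6911

10.6911


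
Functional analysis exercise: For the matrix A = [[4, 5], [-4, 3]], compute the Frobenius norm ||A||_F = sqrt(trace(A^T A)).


||A||_F^2 = sum a_ij^2
= 4^2 + 5^2 + (-4)^2 + 3^2
= 16 + 25 + 16 + 9 = 66
||A||_F = sqrt(66) = 8.1240

8.1240


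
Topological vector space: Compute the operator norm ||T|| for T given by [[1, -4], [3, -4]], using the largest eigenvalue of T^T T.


A^T A = [[10, -16], [-16, 32]]
trace(A^T A) = 42, det(A^T A) = 64
discriminant = 42^2 - 4*64 = 1508
Largest eigenvalue of A^T A = (trace + sqrt(disc))/2 = 40.4165
||T|| = sqrt(40.4165) = 6.3574

6.3574


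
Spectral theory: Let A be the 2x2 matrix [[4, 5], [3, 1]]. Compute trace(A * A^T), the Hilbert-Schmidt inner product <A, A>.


trace(A * A^T) = sum of squares of all entries
= 4^2 + 5^2 + 3^2 + 1^2
= 16 + 25 + 9 + 1
= 51

51


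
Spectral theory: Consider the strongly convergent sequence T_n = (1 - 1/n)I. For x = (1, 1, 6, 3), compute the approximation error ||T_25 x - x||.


T_25 x - x = (1 - 1/25)x - x = -x/25
||x|| = sqrt(47) = 6.8557
||T_25 x - x|| = ||x||/25 = 6.8557/25 = 0.2742

0.2742


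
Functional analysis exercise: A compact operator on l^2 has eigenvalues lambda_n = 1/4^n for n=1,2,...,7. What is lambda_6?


The eigenvalue formula gives lambda_6 = 1/4^6
= 1/4096
= 2.4414e-04

2.4414e-04


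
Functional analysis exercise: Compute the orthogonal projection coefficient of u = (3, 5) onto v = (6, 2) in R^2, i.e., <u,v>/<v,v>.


Computing <u,v> = 3*6 + 5*2 = 28
Computing <v,v> = 6^2 + 2^2 = 40
Projection coefficient = 28/40 = 0.7000

0.7000


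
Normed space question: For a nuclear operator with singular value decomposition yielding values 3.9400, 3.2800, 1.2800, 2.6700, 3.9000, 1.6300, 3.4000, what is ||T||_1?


The nuclear norm is the sum of all singular values.
||T||_1 = 3.9400 + 3.2800 + 1.2800 + 2.6700 + 3.9000 + 1.6300 + 3.4000
= 20.1000

20.1000


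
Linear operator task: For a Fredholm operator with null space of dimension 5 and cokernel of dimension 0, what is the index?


The Fredholm index is defined as ind(T) = dim(ker T) - dim(coker T)
= 5 - 0
= 5

5


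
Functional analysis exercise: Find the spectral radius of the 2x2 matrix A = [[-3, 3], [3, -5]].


For a 2x2 matrix, eigenvalues satisfy lambda^2 - (trace)*lambda + det = 0
trace = -3 + -5 = -8
det = -3*-5 - 3*3 = 6
discriminant = (-8)^2 - 4*(6) = 40
spectral radius = max |eigenvalue| = 7.1623

7.1623


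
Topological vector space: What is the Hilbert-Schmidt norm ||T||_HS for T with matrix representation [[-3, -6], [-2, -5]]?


The Hilbert-Schmidt norm is sqrt(sum of squares of all entries).
Sum of squares = (-3)^2 + (-6)^2 + (-2)^2 + (-5)^2
= 9 + 36 + 4 + 25 = 74
||T||_HS = sqrt(74) = 8.6023

8.6023


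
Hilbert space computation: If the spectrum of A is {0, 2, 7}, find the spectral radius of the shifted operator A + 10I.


Spectrum of A + 10I = {10, 12, 17}
Spectral radius = max |lambda| over the shifted spectrum
= max(10, 12, 17) = 17

17


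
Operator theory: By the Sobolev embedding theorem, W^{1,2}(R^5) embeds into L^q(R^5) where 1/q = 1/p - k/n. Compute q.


Using the Sobolev embedding formula: 1/q = 1/p - k/n
1/q = 1/2 - 1/5 = 3/10
q = 1/(3/10) = 10/3 = 3.3333

3.3333


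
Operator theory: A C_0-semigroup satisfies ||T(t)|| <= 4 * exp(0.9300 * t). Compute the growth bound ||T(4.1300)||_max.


||T(4.1300)|| <= 4 * exp(0.9300 * 4.1300)
= 4 * exp(3.8409)
= 4 * 46.5674
= 186.2695

186.2695


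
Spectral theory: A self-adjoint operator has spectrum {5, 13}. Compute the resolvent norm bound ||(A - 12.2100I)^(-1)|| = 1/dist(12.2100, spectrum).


dist(12.2100, {5, 13}) = min(|12.2100 - 5|, |12.2100 - 13|)
= min(7.2100, 0.7900) = 0.7900
Resolvent bound = 1/0.7900 = 1.2658

1.2658


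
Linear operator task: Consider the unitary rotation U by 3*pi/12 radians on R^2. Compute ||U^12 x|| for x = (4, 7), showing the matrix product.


U is a rotation by theta = 3*pi/12
U^12 = rotation by 12*theta = 36*pi/12 = 12*pi/12 (mod 2*pi)
cos(12*pi/12) = -1.0000, sin(12*pi/12) = 0.0000
U^12 x = (-1.0000 * 4 - 0.0000 * 7, 0.0000 * 4 + -1.0000 * 7)
= (-4.0000, -7.0000)
||U^12 x|| = sqrt((-4.0000)^2 + (-7.0000)^2) = sqrt(65.0000) = 8.0623

8.0623


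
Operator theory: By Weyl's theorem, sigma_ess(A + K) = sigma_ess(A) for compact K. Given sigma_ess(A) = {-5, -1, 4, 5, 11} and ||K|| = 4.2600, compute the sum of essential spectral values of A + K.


By Weyl's theorem, the essential spectrum is invariant under compact perturbations.
sigma_ess(A + K) = sigma_ess(A) = {-5, -1, 4, 5, 11}
Sum = -5 + -1 + 4 + 5 + 11 = 14

14


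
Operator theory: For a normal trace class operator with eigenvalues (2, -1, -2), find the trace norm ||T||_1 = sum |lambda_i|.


For a normal operator, singular values equal |eigenvalues|.
Trace norm = sum |lambda_i| = 2 + 1 + 2
= 5

5


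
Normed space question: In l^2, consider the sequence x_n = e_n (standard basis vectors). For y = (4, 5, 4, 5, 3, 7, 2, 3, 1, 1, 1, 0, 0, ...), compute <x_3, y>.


x_3 = e_3 is the standard basis vector with 1 in position 3.
<x_3, y> = y_3 = 4
As n -> infinity, <x_n, y> -> 0, confirming weak convergence of (x_n) to 0.

4


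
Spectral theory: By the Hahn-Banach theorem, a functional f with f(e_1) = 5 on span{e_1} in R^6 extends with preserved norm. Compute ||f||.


The norm of f is given by ||f|| = sup_{||x||=1} |f(x)|.
On span{e_1}, ||e_1|| = 1, so ||f|| = |f(e_1)| / ||e_1||
= |5| / 1 = 5.0000

5.0000


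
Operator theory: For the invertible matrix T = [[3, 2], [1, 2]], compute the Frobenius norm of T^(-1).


det(T) = 3*2 - 2*1 = 4
T^(-1) = (1/4) * [[2, -2], [-1, 3]] = [[0.5000, -0.5000], [-0.2500, 0.7500]]
||T^(-1)||_F^2 = 0.5000^2 + (-0.5000)^2 + (-0.2500)^2 + 0.7500^2 = 1.1250
||T^(-1)||_F = sqrt(1.1250) = 1.0607

1.0607


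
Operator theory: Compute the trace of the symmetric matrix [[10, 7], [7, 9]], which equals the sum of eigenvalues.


For a self-adjoint (symmetric) matrix, the eigenvalues are real.
The sum of eigenvalues equals the trace of the matrix.
trace = 10 + 9 = 19

19


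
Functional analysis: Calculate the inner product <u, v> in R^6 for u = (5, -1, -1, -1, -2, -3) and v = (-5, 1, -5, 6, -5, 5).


Computing the standard inner product <u, v> = sum u_i * v_i
= 5*-5 + -1*1 + -1*-5 + -1*6 + -2*-5 + -3*5
= -25 + -1 + 5 + -6 + 10 + -15
= -32

-32


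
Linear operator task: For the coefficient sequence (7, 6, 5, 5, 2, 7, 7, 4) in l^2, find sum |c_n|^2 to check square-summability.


sum |c_n|^2 = 7^2 + 6^2 + 5^2 + 5^2 + 2^2 + 7^2 + 7^2 + 4^2
= 49 + 36 + 25 + 25 + 4 + 49 + 49 + 16
= 253

253


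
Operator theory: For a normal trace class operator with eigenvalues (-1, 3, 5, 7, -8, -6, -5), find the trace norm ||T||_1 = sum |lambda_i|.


For a normal operator, singular values equal |eigenvalues|.
Trace norm = sum |lambda_i| = 1 + 3 + 5 + 7 + 8 + 6 + 5
= 35

35


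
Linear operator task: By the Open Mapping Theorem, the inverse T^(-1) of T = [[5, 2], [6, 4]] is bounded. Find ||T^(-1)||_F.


det(T) = 5*4 - 2*6 = 8
T^(-1) = (1/8) * [[4, -2], [-6, 5]] = [[0.5000, -0.2500], [-0.7500, 0.6250]]
||T^(-1)||_F^2 = 0.5000^2 + (-0.2500)^2 + (-0.7500)^2 + 0.6250^2 = 1.2656
||T^(-1)||_F = sqrt(1.2656) = 1.1250

1.1250


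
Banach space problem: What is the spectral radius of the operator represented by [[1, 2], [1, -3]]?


For a 2x2 matrix, eigenvalues satisfy lambda^2 - (trace)*lambda + det = 0
trace = 1 + -3 = -2
det = 1*-3 - 2*1 = -5
discriminant = (-2)^2 - 4*(-5) = 24
spectral radius = max |eigenvalue| = 3.4495

3.4495


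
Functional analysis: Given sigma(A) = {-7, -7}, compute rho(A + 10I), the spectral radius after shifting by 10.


Spectrum of A + 10I = {3, 3}
Spectral radius = max |lambda| over the shifted spectrum
= max(3, 3) = 3

3


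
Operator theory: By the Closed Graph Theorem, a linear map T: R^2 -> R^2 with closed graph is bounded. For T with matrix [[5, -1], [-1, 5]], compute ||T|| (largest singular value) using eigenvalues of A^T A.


A^T A = [[26, -10], [-10, 26]]
trace(A^T A) = 52, det(A^T A) = 576
discriminant = 52^2 - 4*576 = 400
Largest eigenvalue of A^T A = (trace + sqrt(disc))/2 = 36.0000
||T|| = sqrt(36.0000) = 6.0000

6.0000


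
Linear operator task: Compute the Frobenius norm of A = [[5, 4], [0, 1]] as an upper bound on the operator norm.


||A||_F^2 = sum a_ij^2
= 5^2 + 4^2 + 0^2 + 1^2
= 25 + 16 + 0 + 1 = 42
||A||_F = sqrt(42) = 6.4807

6.4807


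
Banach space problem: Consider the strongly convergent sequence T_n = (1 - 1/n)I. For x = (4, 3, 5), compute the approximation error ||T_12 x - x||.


T_12 x - x = (1 - 1/12)x - x = -x/12
||x|| = sqrt(50) = 7.0711
||T_12 x - x|| = ||x||/12 = 7.0711/12 = 0.5893

0.5893


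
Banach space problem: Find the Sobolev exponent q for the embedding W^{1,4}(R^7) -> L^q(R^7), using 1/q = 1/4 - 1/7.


Using the Sobolev embedding formula: 1/q = 1/p - k/n
1/q = 1/4 - 1/7 = 3/28
q = 1/(3/28) = 28/3 = 9.3333

9.3333


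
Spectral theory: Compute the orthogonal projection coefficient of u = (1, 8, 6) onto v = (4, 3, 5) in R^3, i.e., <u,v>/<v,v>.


Computing <u,v> = 1*4 + 8*3 + 6*5 = 58
Computing <v,v> = 4^2 + 3^2 + 5^2 = 50
Projection coefficient = 58/50 = 1.1600

1.1600


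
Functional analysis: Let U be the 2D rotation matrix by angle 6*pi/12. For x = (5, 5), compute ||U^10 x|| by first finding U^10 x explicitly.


U is a rotation by theta = 6*pi/12
U^10 = rotation by 10*theta = 60*pi/12 = 12*pi/12 (mod 2*pi)
cos(12*pi/12) = -1.0000, sin(12*pi/12) = 0.0000
U^10 x = (-1.0000 * 5 - 0.0000 * 5, 0.0000 * 5 + -1.0000 * 5)
= (-5.0000, -5.0000)
||U^10 x|| = sqrt((-5.0000)^2 + (-5.0000)^2) = sqrt(50.0000) = 7.0711

7.0711


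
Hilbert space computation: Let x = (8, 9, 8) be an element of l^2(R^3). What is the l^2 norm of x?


The l^2 norm = (sum |x_i|^2)^(1/2)
Sum of 2th powers = 64 + 81 + 64 = 209
||x||_2 = (209)^(1/2) = 14.4568

14.4568


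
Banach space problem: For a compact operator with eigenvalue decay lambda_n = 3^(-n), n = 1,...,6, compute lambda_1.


The eigenvalue formula gives lambda_1 = 1/3^1
= 1/3
= 0.3333

0.3333


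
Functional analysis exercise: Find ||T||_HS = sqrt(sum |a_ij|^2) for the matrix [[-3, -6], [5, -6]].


The Hilbert-Schmidt norm is sqrt(sum of squares of all entries).
Sum of squares = (-3)^2 + (-6)^2 + 5^2 + (-6)^2
= 9 + 36 + 25 + 36 = 106
||T||_HS = sqrt(106) = 10.2956

10.2956


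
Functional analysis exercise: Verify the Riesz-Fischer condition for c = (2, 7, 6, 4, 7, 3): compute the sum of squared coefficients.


sum |c_n|^2 = 2^2 + 7^2 + 6^2 + 4^2 + 7^2 + 3^2
= 4 + 49 + 36 + 16 + 49 + 9
= 163

163


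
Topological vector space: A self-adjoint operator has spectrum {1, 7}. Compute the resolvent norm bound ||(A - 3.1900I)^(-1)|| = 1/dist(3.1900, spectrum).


dist(3.1900, {1, 7}) = min(|3.1900 - 1|, |3.1900 - 7|)
= min(2.1900, 3.8100) = 2.1900
Resolvent bound = 1/2.1900 = 0.4566

0.4566


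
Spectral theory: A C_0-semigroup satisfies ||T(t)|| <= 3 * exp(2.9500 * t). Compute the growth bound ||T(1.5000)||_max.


||T(1.5000)|| <= 3 * exp(2.9500 * 1.5000)
= 3 * exp(4.4250)
= 3 * 83.5128
= 250.5384

250.5384


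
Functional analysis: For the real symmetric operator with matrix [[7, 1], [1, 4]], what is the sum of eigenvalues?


For a self-adjoint (symmetric) matrix, the eigenvalues are real.
The sum of eigenvalues equals the trace of the matrix.
trace = 7 + 4 = 11

11


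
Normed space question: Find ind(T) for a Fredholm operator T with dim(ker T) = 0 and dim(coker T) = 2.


The Fredholm index is defined as ind(T) = dim(ker T) - dim(coker T)
= 0 - 2
= -2

-2


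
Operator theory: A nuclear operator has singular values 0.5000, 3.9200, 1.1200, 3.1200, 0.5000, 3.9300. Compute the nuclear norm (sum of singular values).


The nuclear norm is the sum of all singular values.
||T||_1 = 0.5000 + 3.9200 + 1.1200 + 3.1200 + 0.5000 + 3.9300
= 13.0900

13.0900


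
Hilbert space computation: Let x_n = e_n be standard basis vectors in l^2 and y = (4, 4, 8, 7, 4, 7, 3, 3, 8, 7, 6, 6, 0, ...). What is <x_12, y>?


x_12 = e_12 is the standard basis vector with 1 in position 12.
<x_12, y> = y_12 = 6
As n -> infinity, <x_n, y> -> 0, confirming weak convergence of (x_n) to 0.

6


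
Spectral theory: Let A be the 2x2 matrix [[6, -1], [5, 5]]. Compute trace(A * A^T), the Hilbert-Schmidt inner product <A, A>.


trace(A * A^T) = sum of squares of all entries
= 6^2 + (-1)^2 + 5^2 + 5^2
= 36 + 1 + 25 + 25
= 87

87


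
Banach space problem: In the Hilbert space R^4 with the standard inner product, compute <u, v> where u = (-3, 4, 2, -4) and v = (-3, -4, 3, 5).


Computing the standard inner product <u, v> = sum u_i * v_i
= -3*-3 + 4*-4 + 2*3 + -4*5
= 9 + -16 + 6 + -20
= -21

-21


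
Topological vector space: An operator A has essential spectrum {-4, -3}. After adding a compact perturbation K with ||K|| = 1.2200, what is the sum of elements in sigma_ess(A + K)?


By Weyl's theorem, the essential spectrum is invariant under compact perturbations.
sigma_ess(A + K) = sigma_ess(A) = {-4, -3}
Sum = -4 + -3 = -7

-7


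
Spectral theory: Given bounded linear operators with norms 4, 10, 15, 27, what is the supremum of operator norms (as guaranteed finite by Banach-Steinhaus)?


By the Uniform Boundedness Principle, the supremum of norms is finite.
sup_k ||T_k|| = max(4, 10, 15, 27) = 27

27


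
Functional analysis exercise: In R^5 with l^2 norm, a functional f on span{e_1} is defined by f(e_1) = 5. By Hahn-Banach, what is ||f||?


The norm of f is given by ||f|| = sup_{||x||=1} |f(x)|.
On span{e_1}, ||e_1|| = 1, so ||f|| = |f(e_1)| / ||e_1||
= |5| / 1 = 5.0000

5.0000


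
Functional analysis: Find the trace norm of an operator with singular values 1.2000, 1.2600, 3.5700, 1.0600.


The nuclear norm is the sum of all singular values.
||T||_1 = 1.2000 + 1.2600 + 3.5700 + 1.0600
= 7.0900

7.0900


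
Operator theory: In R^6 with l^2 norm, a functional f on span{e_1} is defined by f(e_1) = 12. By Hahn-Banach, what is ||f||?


The norm of f is given by ||f|| = sup_{||x||=1} |f(x)|.
On span{e_1}, ||e_1|| = 1, so ||f|| = |f(e_1)| / ||e_1||
= |12| / 1 = 12.0000

12.0000


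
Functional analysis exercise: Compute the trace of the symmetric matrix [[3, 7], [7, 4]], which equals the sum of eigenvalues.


For a self-adjoint (symmetric) matrix, the eigenvalues are real.
The sum of eigenvalues equals the trace of the matrix.
trace = 3 + 4 = 7

7


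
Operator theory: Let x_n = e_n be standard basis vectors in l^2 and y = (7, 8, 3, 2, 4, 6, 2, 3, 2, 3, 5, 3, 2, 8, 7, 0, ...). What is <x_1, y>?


x_1 = e_1 is the standard basis vector with 1 in position 1.
<x_1, y> = y_1 = 7
As n -> infinity, <x_n, y> -> 0, confirming weak convergence of (x_n) to 0.

7


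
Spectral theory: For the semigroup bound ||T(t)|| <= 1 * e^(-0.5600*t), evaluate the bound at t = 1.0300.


||T(1.0300)|| <= 1 * exp(-0.5600 * 1.0300)
= 1 * exp(-0.5768)
= 1 * 0.5617
= 0.5617

0.5617


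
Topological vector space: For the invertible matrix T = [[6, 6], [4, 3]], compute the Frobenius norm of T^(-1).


det(T) = 6*3 - 6*4 = -6
T^(-1) = (1/-6) * [[3, -6], [-4, 6]] = [[-0.5000, 1.0000], [0.6667, -1.0000]]
||T^(-1)||_F^2 = (-0.5000)^2 + 1.0000^2 + 0.6667^2 + (-1.0000)^2 = 2.6944
||T^(-1)||_F = sqrt(2.6944) = 1.6415

1.6415


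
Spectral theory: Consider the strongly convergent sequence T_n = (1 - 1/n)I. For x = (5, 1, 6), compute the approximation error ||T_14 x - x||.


T_14 x - x = (1 - 1/14)x - x = -x/14
||x|| = sqrt(62) = 7.8740
||T_14 x - x|| = ||x||/14 = 7.8740/14 = 0.5624

0.5624


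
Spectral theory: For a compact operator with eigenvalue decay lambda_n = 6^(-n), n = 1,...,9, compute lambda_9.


The eigenvalue formula gives lambda_9 = 1/6^9
= 1/10077696
= 9.9229e-08

9.9229e-08


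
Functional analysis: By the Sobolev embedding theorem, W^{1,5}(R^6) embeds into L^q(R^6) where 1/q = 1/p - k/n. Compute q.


Using the Sobolev embedding formula: 1/q = 1/p - k/n
1/q = 1/5 - 1/6 = 1/30
q = 1/(1/30) = 30

30.0000


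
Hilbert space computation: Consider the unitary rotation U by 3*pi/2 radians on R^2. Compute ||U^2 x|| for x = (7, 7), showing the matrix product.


U is a rotation by theta = 3*pi/2
U^2 = rotation by 2*theta = 6*pi/2 = 2*pi/2 (mod 2*pi)
cos(2*pi/2) = -1.0000, sin(2*pi/2) = 0.0000
U^2 x = (-1.0000 * 7 - 0.0000 * 7, 0.0000 * 7 + -1.0000 * 7)
= (-7.0000, -7.0000)
||U^2 x|| = sqrt((-7.0000)^2 + (-7.0000)^2) = sqrt(98.0000) = 9.8995

9.8995


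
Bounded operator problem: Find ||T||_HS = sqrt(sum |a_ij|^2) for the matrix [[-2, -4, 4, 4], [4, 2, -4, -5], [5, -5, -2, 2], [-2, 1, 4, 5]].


The Hilbert-Schmidt norm is sqrt(sum of squares of all entries).
Sum of squares = (-2)^2 + (-4)^2 + 4^2 + 4^2 + 4^2 + 2^2 + (-4)^2 + (-5)^2 + 5^2 + (-5)^2 + (-2)^2 + 2^2 + (-2)^2 + 1^2 + 4^2 + 5^2
= 4 + 16 + 16 + 16 + 16 + 4 + 16 + 25 + 25 + 25 + 4 + 4 + 4 + 1 + 16 + 25 = 217
||T||_HS = sqrt(217) = 14.7309

14.7309


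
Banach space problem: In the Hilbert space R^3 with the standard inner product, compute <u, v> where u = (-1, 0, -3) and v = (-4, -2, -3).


Computing the standard inner product <u, v> = sum u_i * v_i
= -1*-4 + 0*-2 + -3*-3
= 4 + 0 + 9
= 13

13


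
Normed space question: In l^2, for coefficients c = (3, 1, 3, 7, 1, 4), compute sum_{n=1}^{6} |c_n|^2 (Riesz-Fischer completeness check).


sum |c_n|^2 = 3^2 + 1^2 + 3^2 + 7^2 + 1^2 + 4^2
= 9 + 1 + 9 + 49 + 1 + 16
= 85

85


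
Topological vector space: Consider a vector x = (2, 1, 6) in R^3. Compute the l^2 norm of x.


The l^2 norm = (sum |x_i|^2)^(1/2)
Sum of 2th powers = 4 + 1 + 36 = 41
||x||_2 = (41)^(1/2) = 6.4031

6.4031


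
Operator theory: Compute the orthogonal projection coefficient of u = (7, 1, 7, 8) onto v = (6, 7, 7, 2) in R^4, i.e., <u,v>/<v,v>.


Computing <u,v> = 7*6 + 1*7 + 7*7 + 8*2 = 114
Computing <v,v> = 6^2 + 7^2 + 7^2 + 2^2 = 138
Projection coefficient = 114/138 = 0.8261

0.8261


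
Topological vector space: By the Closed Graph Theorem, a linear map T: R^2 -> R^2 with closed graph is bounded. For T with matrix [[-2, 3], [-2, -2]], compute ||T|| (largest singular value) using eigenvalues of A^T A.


A^T A = [[8, -2], [-2, 13]]
trace(A^T A) = 21, det(A^T A) = 100
discriminant = 21^2 - 4*100 = 41
Largest eigenvalue of A^T A = (trace + sqrt(disc))/2 = 13.7016
||T|| = sqrt(13.7016) = 3.7016

3.7016


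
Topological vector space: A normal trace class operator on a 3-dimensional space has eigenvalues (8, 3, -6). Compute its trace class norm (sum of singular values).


For a normal operator, singular values equal |eigenvalues|.
Trace norm = sum |lambda_i| = 8 + 3 + 6
= 17

17


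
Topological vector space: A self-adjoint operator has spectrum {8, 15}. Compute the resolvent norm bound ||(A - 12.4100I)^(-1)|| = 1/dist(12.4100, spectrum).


dist(12.4100, {8, 15}) = min(|12.4100 - 8|, |12.4100 - 15|)
= min(4.4100, 2.5900) = 2.5900
Resolvent bound = 1/2.5900 = 0.3861

0.3861


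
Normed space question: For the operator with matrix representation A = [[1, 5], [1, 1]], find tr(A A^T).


trace(A * A^T) = sum of squares of all entries
= 1^2 + 5^2 + 1^2 + 1^2
= 1 + 25 + 1 + 1
= 28

28


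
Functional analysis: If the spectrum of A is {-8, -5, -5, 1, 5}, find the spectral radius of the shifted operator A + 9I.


Spectrum of A + 9I = {1, 4, 4, 10, 14}
Spectral radius = max |lambda| over the shifted spectrum
= max(1, 4, 4, 10, 14) = 14

14


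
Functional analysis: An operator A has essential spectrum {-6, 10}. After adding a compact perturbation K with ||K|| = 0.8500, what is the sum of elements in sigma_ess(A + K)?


By Weyl's theorem, the essential spectrum is invariant under compact perturbations.
sigma_ess(A + K) = sigma_ess(A) = {-6, 10}
Sum = -6 + 10 = 4

4
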